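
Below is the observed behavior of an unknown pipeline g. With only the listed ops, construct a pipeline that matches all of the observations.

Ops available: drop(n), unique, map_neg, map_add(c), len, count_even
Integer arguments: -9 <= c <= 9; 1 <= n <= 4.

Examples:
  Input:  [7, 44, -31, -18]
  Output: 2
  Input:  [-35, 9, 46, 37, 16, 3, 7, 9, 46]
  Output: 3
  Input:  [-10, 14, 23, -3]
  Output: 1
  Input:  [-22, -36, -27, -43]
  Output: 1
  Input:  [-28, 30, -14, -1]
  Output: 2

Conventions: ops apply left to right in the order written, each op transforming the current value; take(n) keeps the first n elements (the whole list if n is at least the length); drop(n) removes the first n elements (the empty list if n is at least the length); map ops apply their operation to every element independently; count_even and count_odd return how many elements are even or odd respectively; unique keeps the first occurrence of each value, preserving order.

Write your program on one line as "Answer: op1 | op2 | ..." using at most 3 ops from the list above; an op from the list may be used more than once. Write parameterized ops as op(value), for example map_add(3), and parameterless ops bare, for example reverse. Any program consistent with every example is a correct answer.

map_neg | drop(1) | count_even

Check, running the answer program on each example:
  [7, 44, -31, -18] -> [-7, -44, 31, 18] -> [-44, 31, 18] -> 2
  [-35, 9, 46, 37, 16, 3, 7, 9, 46] -> [35, -9, -46, -37, -16, -3, -7, -9, -46] -> [-9, -46, -37, -16, -3, -7, -9, -46] -> 3
  [-10, 14, 23, -3] -> [10, -14, -23, 3] -> [-14, -23, 3] -> 1
  [-22, -36, -27, -43] -> [22, 36, 27, 43] -> [36, 27, 43] -> 1
  [-28, 30, -14, -1] -> [28, -30, 14, 1] -> [-30, 14, 1] -> 2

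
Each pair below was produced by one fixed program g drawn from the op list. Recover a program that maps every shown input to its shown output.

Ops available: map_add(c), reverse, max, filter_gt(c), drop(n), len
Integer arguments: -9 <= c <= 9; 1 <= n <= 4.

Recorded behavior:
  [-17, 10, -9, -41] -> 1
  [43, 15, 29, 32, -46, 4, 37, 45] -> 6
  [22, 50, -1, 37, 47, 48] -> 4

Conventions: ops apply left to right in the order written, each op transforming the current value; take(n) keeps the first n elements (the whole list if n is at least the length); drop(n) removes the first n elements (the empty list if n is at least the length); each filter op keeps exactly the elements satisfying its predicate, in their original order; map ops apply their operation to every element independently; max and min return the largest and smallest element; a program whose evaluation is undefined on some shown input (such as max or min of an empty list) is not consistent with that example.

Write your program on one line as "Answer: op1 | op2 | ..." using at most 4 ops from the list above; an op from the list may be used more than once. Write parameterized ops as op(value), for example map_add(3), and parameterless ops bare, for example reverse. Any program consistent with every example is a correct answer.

drop(1) | filter_gt(1) | len

Check, running the answer program on each example:
  [-17, 10, -9, -41] -> [10, -9, -41] -> [10] -> 1
  [43, 15, 29, 32, -46, 4, 37, 45] -> [15, 29, 32, -46, 4, 37, 45] -> [15, 29, 32, 4, 37, 45] -> 6
  [22, 50, -1, 37, 47, 48] -> [50, -1, 37, 47, 48] -> [50, 37, 47, 48] -> 4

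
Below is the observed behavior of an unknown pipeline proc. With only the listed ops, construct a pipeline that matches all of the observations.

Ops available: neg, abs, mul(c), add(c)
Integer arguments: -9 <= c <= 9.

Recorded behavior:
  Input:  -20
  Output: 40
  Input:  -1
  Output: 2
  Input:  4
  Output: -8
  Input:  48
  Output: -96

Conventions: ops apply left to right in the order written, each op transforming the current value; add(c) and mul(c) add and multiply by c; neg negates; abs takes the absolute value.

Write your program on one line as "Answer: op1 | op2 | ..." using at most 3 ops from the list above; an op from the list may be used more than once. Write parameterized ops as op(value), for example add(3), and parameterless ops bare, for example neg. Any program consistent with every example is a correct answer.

mul(2) | neg

Check, running the answer program on each example:
  -20 -> -40 -> 40
  -1 -> -2 -> 2
  4 -> 8 -> -8
  48 -> 96 -> -96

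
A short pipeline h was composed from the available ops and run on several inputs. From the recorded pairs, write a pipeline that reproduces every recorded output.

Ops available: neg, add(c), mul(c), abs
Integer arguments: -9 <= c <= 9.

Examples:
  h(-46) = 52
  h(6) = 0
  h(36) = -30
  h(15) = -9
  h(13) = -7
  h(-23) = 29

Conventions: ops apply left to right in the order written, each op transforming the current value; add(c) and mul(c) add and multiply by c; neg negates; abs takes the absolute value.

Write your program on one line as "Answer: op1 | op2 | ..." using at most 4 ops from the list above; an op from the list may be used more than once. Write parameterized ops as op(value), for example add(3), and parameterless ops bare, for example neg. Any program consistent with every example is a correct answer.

neg | add(2) | add(3) | add(1)

Check, running the answer program on each example:
  -46 -> 46 -> 48 -> 51 -> 52
  6 -> -6 -> -4 -> -1 -> 0
  36 -> -36 -> -34 -> -31 -> -30
  15 -> -15 -> -13 -> -10 -> -9
  13 -> -13 -> -11 -> -8 -> -7
  -23 -> 23 -> 25 -> 28 -> 29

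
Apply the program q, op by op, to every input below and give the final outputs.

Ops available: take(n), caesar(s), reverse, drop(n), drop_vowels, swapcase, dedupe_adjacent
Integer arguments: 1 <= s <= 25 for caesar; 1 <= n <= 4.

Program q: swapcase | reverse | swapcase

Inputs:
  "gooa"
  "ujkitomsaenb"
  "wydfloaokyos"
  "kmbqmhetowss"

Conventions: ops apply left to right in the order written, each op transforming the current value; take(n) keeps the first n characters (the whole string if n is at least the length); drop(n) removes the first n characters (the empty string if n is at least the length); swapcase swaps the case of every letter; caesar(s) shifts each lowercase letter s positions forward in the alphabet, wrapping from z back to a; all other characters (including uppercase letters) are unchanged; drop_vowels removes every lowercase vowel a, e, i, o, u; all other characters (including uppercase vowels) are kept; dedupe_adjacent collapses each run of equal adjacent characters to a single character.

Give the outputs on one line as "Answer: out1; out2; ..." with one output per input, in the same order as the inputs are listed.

Execution, op by op:
  "gooa" -> "GOOA" -> "AOOG" -> "aoog"
  "ujkitomsaenb" -> "UJKITOMSAENB" -> "BNEASMOTIKJU" -> "bneasmotikju"
  "wydfloaokyos" -> "WYDFLOAOKYOS" -> "SOYKOAOLFDYW" -> "soykoaolfdyw"
  "kmbqmhetowss" -> "KMBQMHETOWSS" -> "SSWOTEHMQBMK" -> "sswotehmqbmk"

"aoog"; "bneasmotikju"; "soykoaolfdyw"; "sswotehmqbmk"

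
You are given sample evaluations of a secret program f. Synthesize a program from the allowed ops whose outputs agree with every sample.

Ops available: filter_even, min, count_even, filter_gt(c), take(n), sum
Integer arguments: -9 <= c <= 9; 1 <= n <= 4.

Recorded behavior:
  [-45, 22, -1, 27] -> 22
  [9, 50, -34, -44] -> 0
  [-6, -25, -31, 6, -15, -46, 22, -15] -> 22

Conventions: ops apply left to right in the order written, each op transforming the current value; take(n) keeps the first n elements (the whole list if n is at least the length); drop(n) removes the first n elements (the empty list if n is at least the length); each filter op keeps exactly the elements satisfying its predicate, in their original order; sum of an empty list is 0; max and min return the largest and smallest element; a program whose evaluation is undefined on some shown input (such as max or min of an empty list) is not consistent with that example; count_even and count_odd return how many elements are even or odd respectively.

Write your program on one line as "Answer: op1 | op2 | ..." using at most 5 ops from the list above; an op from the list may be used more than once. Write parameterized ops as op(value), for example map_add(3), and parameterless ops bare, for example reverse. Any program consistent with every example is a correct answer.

filter_gt(6) | take(1) | filter_even | sum

Check, running the answer program on each example:
  [-45, 22, -1, 27] -> [22, 27] -> [22] -> [22] -> 22
  [9, 50, -34, -44] -> [9, 50] -> [9] -> [] -> 0
  [-6, -25, -31, 6, -15, -46, 22, -15] -> [22] -> [22] -> [22] -> 22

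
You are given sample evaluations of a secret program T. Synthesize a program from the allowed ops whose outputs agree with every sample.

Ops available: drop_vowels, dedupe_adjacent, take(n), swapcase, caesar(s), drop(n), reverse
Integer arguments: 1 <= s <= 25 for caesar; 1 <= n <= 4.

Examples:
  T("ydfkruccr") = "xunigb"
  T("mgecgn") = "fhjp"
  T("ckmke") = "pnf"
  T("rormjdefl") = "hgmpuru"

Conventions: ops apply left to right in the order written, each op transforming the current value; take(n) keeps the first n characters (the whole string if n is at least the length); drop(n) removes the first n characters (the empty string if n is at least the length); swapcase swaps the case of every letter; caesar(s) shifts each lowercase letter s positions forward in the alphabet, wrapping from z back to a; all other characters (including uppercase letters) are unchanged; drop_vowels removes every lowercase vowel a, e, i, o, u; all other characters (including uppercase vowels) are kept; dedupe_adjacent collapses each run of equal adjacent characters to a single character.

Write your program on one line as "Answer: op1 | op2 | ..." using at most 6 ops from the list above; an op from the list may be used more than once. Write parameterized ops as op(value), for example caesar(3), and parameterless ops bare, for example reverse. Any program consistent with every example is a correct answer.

swapcase | reverse | swapcase | dedupe_adjacent | drop(2) | caesar(3)

Check, running the answer program on each example:
  "ydfkruccr" -> "YDFKRUCCR" -> "RCCURKFDY" -> "rccurkfdy" -> "rcurkfdy" -> "urkfdy" -> "xunigb"
  "mgecgn" -> "MGECGN" -> "NGCEGM" -> "ngcegm" -> "ngcegm" -> "cegm" -> "fhjp"
  "ckmke" -> "CKMKE" -> "EKMKC" -> "ekmkc" -> "ekmkc" -> "mkc" -> "pnf"
  "rormjdefl" -> "RORMJDEFL" -> "LFEDJMROR" -> "lfedjmror" -> "lfedjmror" -> "edjmror" -> "hgmpuru"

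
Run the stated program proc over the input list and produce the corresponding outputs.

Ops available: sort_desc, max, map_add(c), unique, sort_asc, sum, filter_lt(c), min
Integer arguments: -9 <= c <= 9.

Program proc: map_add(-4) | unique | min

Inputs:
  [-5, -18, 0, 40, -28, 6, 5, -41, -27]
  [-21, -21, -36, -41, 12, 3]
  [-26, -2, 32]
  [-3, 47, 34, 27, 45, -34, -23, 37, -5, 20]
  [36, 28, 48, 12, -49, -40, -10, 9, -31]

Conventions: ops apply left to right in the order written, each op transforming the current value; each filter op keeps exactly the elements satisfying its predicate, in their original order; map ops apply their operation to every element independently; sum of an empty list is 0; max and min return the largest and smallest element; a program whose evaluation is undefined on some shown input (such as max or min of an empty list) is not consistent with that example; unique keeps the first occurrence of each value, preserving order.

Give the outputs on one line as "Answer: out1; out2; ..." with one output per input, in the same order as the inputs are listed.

-45; -45; -30; -38; -53

Execution, op by op:
  [-5, -18, 0, 40, -28, 6, 5, -41, -27] -> [-9, -22, -4, 36, -32, 2, 1, -45, -31] -> [-9, -22, -4, 36, -32, 2, 1, -45, -31] -> -45
  [-21, -21, -36, -41, 12, 3] -> [-25, -25, -40, -45, 8, -1] -> [-25, -40, -45, 8, -1] -> -45
  [-26, -2, 32] -> [-30, -6, 28] -> [-30, -6, 28] -> -30
  [-3, 47, 34, 27, 45, -34, -23, 37, -5, 20] -> [-7, 43, 30, 23, 41, -38, -27, 33, -9, 16] -> [-7, 43, 30, 23, 41, -38, -27, 33, -9, 16] -> -38
  [36, 28, 48, 12, -49, -40, -10, 9, -31] -> [32, 24, 44, 8, -53, -44, -14, 5, -35] -> [32, 24, 44, 8, -53, -44, -14, 5, -35] -> -53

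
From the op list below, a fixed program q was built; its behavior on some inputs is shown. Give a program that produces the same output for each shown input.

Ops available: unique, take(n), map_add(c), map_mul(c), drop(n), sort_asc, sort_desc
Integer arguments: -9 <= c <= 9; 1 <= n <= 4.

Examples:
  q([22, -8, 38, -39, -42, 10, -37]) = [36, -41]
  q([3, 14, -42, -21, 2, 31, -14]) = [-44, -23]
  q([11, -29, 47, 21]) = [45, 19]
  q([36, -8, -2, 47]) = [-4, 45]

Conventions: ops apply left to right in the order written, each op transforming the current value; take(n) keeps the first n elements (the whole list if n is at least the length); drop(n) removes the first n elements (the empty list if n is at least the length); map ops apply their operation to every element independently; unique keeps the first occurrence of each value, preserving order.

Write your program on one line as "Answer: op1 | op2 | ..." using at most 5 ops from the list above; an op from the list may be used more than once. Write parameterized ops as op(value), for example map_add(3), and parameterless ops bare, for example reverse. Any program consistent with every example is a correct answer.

map_add(-2) | drop(1) | take(3) | drop(1)

Check, running the answer program on each example:
  [22, -8, 38, -39, -42, 10, -37] -> [20, -10, 36, -41, -44, 8, -39] -> [-10, 36, -41, -44, 8, -39] -> [-10, 36, -41] -> [36, -41]
  [3, 14, -42, -21, 2, 31, -14] -> [1, 12, -44, -23, 0, 29, -16] -> [12, -44, -23, 0, 29, -16] -> [12, -44, -23] -> [-44, -23]
  [11, -29, 47, 21] -> [9, -31, 45, 19] -> [-31, 45, 19] -> [-31, 45, 19] -> [45, 19]
  [36, -8, -2, 47] -> [34, -10, -4, 45] -> [-10, -4, 45] -> [-10, -4, 45] -> [-4, 45]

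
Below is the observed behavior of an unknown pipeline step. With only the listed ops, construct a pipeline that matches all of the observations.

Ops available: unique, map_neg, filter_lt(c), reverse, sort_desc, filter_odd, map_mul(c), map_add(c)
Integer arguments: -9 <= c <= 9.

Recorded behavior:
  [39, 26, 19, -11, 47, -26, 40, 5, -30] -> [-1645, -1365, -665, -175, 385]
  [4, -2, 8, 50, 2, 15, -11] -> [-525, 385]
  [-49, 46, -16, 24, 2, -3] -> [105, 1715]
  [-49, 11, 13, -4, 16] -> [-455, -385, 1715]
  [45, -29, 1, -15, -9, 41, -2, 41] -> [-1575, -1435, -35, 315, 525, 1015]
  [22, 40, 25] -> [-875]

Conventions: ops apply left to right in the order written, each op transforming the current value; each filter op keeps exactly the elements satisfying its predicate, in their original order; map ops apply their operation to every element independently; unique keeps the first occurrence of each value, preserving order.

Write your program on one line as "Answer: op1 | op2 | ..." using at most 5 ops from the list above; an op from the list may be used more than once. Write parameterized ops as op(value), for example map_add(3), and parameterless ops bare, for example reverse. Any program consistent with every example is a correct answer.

sort_desc | filter_odd | map_mul(5) | map_mul(-7) | unique

Check, running the answer program on each example:
  [39, 26, 19, -11, 47, -26, 40, 5, -30] -> [47, 40, 39, 26, 19, 5, -11, -26, -30] -> [47, 39, 19, 5, -11] -> [235, 195, 95, 25, -55] -> [-1645, -1365, -665, -175, 385] -> [-1645, -1365, -665, -175, 385]
  [4, -2, 8, 50, 2, 15, -11] -> [50, 15, 8, 4, 2, -2, -11] -> [15, -11] -> [75, -55] -> [-525, 385] -> [-525, 385]
  [-49, 46, -16, 24, 2, -3] -> [46, 24, 2, -3, -16, -49] -> [-3, -49] -> [-15, -245] -> [105, 1715] -> [105, 1715]
  [-49, 11, 13, -4, 16] -> [16, 13, 11, -4, -49] -> [13, 11, -49] -> [65, 55, -245] -> [-455, -385, 1715] -> [-455, -385, 1715]
  [45, -29, 1, -15, -9, 41, -2, 41] -> [45, 41, 41, 1, -2, -9, -15, -29] -> [45, 41, 41, 1, -9, -15, -29] -> [225, 205, 205, 5, -45, -75, -145] -> [-1575, -1435, -1435, -35, 315, 525, 1015] -> [-1575, -1435, -35, 315, 525, 1015]
  [22, 40, 25] -> [40, 25, 22] -> [25] -> [125] -> [-875] -> [-875]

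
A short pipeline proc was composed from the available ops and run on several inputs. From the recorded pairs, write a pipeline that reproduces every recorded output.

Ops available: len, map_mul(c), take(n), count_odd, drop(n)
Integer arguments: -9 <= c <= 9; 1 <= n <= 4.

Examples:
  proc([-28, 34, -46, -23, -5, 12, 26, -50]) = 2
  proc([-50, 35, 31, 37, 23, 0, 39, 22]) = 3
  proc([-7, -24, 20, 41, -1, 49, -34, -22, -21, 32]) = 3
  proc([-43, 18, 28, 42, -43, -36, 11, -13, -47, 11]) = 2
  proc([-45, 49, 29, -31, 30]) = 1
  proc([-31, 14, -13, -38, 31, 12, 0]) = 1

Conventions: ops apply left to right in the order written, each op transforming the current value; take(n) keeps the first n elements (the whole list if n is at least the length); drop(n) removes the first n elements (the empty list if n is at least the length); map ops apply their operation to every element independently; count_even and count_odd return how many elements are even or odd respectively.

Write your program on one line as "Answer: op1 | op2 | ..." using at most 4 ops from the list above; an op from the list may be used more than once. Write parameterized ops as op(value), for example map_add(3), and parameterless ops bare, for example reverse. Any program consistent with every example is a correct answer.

drop(3) | take(4) | count_odd

Check, running the answer program on each example:
  [-28, 34, -46, -23, -5, 12, 26, -50] -> [-23, -5, 12, 26, -50] -> [-23, -5, 12, 26] -> 2
  [-50, 35, 31, 37, 23, 0, 39, 22] -> [37, 23, 0, 39, 22] -> [37, 23, 0, 39] -> 3
  [-7, -24, 20, 41, -1, 49, -34, -22, -21, 32] -> [41, -1, 49, -34, -22, -21, 32] -> [41, -1, 49, -34] -> 3
  [-43, 18, 28, 42, -43, -36, 11, -13, -47, 11] -> [42, -43, -36, 11, -13, -47, 11] -> [42, -43, -36, 11] -> 2
  [-45, 49, 29, -31, 30] -> [-31, 30] -> [-31, 30] -> 1
  [-31, 14, -13, -38, 31, 12, 0] -> [-38, 31, 12, 0] -> [-38, 31, 12, 0] -> 1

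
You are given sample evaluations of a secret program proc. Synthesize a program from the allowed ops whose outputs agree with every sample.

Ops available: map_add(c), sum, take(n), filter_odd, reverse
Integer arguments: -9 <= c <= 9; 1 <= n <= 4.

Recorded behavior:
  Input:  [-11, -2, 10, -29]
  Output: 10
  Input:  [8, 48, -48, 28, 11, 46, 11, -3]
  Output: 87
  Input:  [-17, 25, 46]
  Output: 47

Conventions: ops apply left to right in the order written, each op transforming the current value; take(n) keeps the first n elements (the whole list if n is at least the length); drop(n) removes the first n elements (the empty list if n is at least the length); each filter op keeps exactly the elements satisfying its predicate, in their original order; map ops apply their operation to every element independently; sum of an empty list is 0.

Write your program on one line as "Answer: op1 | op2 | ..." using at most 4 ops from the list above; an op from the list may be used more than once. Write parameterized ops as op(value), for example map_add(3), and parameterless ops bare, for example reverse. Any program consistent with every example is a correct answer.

map_add(1) | filter_odd | reverse | sum

Check, running the answer program on each example:
  [-11, -2, 10, -29] -> [-10, -1, 11, -28] -> [-1, 11] -> [11, -1] -> 10
  [8, 48, -48, 28, 11, 46, 11, -3] -> [9, 49, -47, 29, 12, 47, 12, -2] -> [9, 49, -47, 29, 47] -> [47, 29, -47, 49, 9] -> 87
  [-17, 25, 46] -> [-16, 26, 47] -> [47] -> [47] -> 47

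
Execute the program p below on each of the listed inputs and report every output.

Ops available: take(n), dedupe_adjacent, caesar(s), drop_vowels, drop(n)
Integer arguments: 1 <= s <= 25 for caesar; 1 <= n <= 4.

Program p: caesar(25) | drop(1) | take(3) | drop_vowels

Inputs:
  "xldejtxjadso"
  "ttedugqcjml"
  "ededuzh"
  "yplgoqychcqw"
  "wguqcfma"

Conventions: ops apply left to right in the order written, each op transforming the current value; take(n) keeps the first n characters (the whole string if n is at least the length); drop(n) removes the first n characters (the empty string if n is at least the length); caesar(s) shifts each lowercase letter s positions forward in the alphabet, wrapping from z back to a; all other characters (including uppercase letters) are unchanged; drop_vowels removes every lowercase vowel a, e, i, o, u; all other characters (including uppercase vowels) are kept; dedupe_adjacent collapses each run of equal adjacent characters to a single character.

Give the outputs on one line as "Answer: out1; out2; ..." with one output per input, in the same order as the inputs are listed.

"kcd"; "sdc"; "cdc"; "kf"; "ftp"

Execution, op by op:
  "xldejtxjadso" -> "wkcdiswizcrn" -> "kcdiswizcrn" -> "kcd" -> "kcd"
  "ttedugqcjml" -> "ssdctfpbilk" -> "sdctfpbilk" -> "sdc" -> "sdc"
  "ededuzh" -> "dcdctyg" -> "cdctyg" -> "cdc" -> "cdc"
  "yplgoqychcqw" -> "xokfnpxbgbpv" -> "okfnpxbgbpv" -> "okf" -> "kf"
  "wguqcfma" -> "vftpbelz" -> "ftpbelz" -> "ftp" -> "ftp"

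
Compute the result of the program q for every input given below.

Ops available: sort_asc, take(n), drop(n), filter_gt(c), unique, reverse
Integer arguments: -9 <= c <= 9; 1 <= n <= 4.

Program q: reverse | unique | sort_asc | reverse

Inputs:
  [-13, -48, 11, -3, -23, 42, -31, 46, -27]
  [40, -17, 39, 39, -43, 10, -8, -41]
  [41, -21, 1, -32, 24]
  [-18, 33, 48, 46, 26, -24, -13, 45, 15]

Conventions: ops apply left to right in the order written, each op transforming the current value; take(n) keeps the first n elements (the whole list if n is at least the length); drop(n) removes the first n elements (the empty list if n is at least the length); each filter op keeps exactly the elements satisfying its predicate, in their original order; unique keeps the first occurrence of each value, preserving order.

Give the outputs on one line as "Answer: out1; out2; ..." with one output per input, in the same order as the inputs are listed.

[46, 42, 11, -3, -13, -23, -27, -31, -48]; [40, 39, 10, -8, -17, -41, -43]; [41, 24, 1, -21, -32]; [48, 46, 45, 33, 26, 15, -13, -18, -24]

Execution, op by op:
  [-13, -48, 11, -3, -23, 42, -31, 46, -27] -> [-27, 46, -31, 42, -23, -3, 11, -48, -13] -> [-27, 46, -31, 42, -23, -3, 11, -48, -13] -> [-48, -31, -27, -23, -13, -3, 11, 42, 46] -> [46, 42, 11, -3, -13, -23, -27, -31, -48]
  [40, -17, 39, 39, -43, 10, -8, -41] -> [-41, -8, 10, -43, 39, 39, -17, 40] -> [-41, -8, 10, -43, 39, -17, 40] -> [-43, -41, -17, -8, 10, 39, 40] -> [40, 39, 10, -8, -17, -41, -43]
  [41, -21, 1, -32, 24] -> [24, -32, 1, -21, 41] -> [24, -32, 1, -21, 41] -> [-32, -21, 1, 24, 41] -> [41, 24, 1, -21, -32]
  [-18, 33, 48, 46, 26, -24, -13, 45, 15] -> [15, 45, -13, -24, 26, 46, 48, 33, -18] -> [15, 45, -13, -24, 26, 46, 48, 33, -18] -> [-24, -18, -13, 15, 26, 33, 45, 46, 48] -> [48, 46, 45, 33, 26, 15, -13, -18, -24]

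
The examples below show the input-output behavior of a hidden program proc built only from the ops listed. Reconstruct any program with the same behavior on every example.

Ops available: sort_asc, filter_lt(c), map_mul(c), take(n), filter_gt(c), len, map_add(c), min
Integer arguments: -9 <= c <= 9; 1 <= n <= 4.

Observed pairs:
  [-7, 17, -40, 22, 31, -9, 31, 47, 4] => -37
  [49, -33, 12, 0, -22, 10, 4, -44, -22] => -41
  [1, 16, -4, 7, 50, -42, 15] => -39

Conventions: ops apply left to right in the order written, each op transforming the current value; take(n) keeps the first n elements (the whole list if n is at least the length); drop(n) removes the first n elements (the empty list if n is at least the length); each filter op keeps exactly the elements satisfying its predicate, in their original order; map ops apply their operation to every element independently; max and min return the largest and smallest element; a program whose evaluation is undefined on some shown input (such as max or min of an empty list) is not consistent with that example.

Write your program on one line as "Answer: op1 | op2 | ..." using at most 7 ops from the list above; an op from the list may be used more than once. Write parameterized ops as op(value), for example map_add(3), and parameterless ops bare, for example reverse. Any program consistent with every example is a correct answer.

filter_lt(5) | map_add(3) | filter_lt(-2) | sort_asc | take(1) | min

Check, running the answer program on each example:
  [-7, 17, -40, 22, 31, -9, 31, 47, 4] -> [-7, -40, -9, 4] -> [-4, -37, -6, 7] -> [-4, -37, -6] -> [-37, -6, -4] -> [-37] -> -37
  [49, -33, 12, 0, -22, 10, 4, -44, -22] -> [-33, 0, -22, 4, -44, -22] -> [-30, 3, -19, 7, -41, -19] -> [-30, -19, -41, -19] -> [-41, -30, -19, -19] -> [-41] -> -41
  [1, 16, -4, 7, 50, -42, 15] -> [1, -4, -42] -> [4, -1, -39] -> [-39] -> [-39] -> [-39] -> -39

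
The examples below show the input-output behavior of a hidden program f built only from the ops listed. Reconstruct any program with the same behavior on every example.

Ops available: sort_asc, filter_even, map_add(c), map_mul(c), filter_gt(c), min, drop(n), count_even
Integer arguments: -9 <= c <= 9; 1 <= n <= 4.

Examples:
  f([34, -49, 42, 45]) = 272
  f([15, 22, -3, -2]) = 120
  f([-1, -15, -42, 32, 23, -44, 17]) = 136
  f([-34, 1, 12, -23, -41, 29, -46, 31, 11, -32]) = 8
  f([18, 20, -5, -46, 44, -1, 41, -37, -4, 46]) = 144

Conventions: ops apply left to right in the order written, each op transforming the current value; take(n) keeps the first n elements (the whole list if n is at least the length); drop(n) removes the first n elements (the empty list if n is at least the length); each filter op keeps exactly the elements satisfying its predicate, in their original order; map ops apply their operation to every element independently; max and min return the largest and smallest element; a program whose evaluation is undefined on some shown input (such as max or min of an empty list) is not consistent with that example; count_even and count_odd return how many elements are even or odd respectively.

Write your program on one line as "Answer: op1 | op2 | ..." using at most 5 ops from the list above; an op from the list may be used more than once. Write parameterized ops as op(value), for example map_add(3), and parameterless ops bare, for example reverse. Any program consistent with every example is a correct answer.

sort_asc | map_mul(8) | drop(1) | filter_gt(5) | min

Check, running the answer program on each example:
  [34, -49, 42, 45] -> [-49, 34, 42, 45] -> [-392, 272, 336, 360] -> [272, 336, 360] -> [272, 336, 360] -> 272
  [15, 22, -3, -2] -> [-3, -2, 15, 22] -> [-24, -16, 120, 176] -> [-16, 120, 176] -> [120, 176] -> 120
  [-1, -15, -42, 32, 23, -44, 17] -> [-44, -42, -15, -1, 17, 23, 32] -> [-352, -336, -120, -8, 136, 184, 256] -> [-336, -120, -8, 136, 184, 256] -> [136, 184, 256] -> 136
  [-34, 1, 12, -23, -41, 29, -46, 31, 11, -32] -> [-46, -41, -34, -32, -23, 1, 11, 12, 29, 31] -> [-368, -328, -272, -256, -184, 8, 88, 96, 232, 248] -> [-328, -272, -256, -184, 8, 88, 96, 232, 248] -> [8, 88, 96, 232, 248] -> 8
  [18, 20, -5, -46, 44, -1, 41, -37, -4, 46] -> [-46, -37, -5, -4, -1, 18, 20, 41, 44, 46] -> [-368, -296, -40, -32, -8, 144, 160, 328, 352, 368] -> [-296, -40, -32, -8, 144, 160, 328, 352, 368] -> [144, 160, 328, 352, 368] -> 144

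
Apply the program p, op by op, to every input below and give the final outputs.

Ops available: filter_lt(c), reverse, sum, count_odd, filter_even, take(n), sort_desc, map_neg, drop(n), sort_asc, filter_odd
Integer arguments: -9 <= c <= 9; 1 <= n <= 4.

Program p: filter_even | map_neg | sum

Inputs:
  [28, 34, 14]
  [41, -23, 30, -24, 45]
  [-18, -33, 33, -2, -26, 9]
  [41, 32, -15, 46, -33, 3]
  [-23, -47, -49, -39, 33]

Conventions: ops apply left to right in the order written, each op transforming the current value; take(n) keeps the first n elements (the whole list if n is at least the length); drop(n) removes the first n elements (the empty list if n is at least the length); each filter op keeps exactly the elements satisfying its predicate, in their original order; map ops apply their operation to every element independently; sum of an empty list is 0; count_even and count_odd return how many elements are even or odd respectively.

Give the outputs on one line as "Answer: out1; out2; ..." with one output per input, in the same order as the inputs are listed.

Execution, op by op:
  [28, 34, 14] -> [28, 34, 14] -> [-28, -34, -14] -> -76
  [41, -23, 30, -24, 45] -> [30, -24] -> [-30, 24] -> -6
  [-18, -33, 33, -2, -26, 9] -> [-18, -2, -26] -> [18, 2, 26] -> 46
  [41, 32, -15, 46, -33, 3] -> [32, 46] -> [-32, -46] -> -78
  [-23, -47, -49, -39, 33] -> [] -> [] -> 0

-76; -6; 46; -78; 0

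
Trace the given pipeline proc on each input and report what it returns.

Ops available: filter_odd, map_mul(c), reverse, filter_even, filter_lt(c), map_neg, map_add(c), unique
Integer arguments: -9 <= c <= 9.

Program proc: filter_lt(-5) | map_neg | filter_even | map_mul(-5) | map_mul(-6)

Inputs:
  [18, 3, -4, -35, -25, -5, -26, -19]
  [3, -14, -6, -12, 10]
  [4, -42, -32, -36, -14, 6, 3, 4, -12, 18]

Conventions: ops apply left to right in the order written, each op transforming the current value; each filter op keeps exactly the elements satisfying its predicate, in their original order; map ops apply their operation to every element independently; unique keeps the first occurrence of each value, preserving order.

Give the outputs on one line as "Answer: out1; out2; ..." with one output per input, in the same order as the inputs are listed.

Execution, op by op:
  [18, 3, -4, -35, -25, -5, -26, -19] -> [-35, -25, -26, -19] -> [35, 25, 26, 19] -> [26] -> [-130] -> [780]
  [3, -14, -6, -12, 10] -> [-14, -6, -12] -> [14, 6, 12] -> [14, 6, 12] -> [-70, -30, -60] -> [420, 180, 360]
  [4, -42, -32, -36, -14, 6, 3, 4, -12, 18] -> [-42, -32, -36, -14, -12] -> [42, 32, 36, 14, 12] -> [42, 32, 36, 14, 12] -> [-210, -160, -180, -70, -60] -> [1260, 960, 1080, 420, 360]

[780]; [420, 180, 360]; [1260, 960, 1080, 420, 360]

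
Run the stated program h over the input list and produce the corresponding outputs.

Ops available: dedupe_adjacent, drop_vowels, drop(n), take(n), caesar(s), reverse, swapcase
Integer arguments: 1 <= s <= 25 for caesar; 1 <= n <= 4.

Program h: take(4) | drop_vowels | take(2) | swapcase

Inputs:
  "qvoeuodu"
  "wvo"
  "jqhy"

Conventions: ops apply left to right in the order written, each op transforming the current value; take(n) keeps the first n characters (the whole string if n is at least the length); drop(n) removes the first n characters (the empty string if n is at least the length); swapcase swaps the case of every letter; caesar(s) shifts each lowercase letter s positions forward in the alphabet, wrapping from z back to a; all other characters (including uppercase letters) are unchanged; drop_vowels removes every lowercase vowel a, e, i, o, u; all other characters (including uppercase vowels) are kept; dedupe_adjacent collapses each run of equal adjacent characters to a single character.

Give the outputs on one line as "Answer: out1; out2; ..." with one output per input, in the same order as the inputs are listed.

"QV"; "WV"; "JQ"

Execution, op by op:
  "qvoeuodu" -> "qvoe" -> "qv" -> "qv" -> "QV"
  "wvo" -> "wvo" -> "wv" -> "wv" -> "WV"
  "jqhy" -> "jqhy" -> "jqhy" -> "jq" -> "JQ"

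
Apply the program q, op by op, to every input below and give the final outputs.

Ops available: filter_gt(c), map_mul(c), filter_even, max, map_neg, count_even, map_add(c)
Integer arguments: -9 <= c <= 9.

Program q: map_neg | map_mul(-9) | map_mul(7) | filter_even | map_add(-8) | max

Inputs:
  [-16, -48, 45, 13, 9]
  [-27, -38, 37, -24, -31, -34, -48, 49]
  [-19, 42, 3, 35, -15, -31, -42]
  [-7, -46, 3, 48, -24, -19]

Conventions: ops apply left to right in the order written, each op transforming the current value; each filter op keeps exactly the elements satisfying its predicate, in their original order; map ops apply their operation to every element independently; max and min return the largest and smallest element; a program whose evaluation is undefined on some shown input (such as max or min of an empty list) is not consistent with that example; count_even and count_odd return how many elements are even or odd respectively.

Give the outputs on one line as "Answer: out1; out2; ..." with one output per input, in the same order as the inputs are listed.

-1016; -1520; 2638; 3016

Execution, op by op:
  [-16, -48, 45, 13, 9] -> [16, 48, -45, -13, -9] -> [-144, -432, 405, 117, 81] -> [-1008, -3024, 2835, 819, 567] -> [-1008, -3024] -> [-1016, -3032] -> -1016
  [-27, -38, 37, -24, -31, -34, -48, 49] -> [27, 38, -37, 24, 31, 34, 48, -49] -> [-243, -342, 333, -216, -279, -306, -432, 441] -> [-1701, -2394, 2331, -1512, -1953, -2142, -3024, 3087] -> [-2394, -1512, -2142, -3024] -> [-2402, -1520, -2150, -3032] -> -1520
  [-19, 42, 3, 35, -15, -31, -42] -> [19, -42, -3, -35, 15, 31, 42] -> [-171, 378, 27, 315, -135, -279, -378] -> [-1197, 2646, 189, 2205, -945, -1953, -2646] -> [2646, -2646] -> [2638, -2654] -> 2638
  [-7, -46, 3, 48, -24, -19] -> [7, 46, -3, -48, 24, 19] -> [-63, -414, 27, 432, -216, -171] -> [-441, -2898, 189, 3024, -1512, -1197] -> [-2898, 3024, -1512] -> [-2906, 3016, -1520] -> 3016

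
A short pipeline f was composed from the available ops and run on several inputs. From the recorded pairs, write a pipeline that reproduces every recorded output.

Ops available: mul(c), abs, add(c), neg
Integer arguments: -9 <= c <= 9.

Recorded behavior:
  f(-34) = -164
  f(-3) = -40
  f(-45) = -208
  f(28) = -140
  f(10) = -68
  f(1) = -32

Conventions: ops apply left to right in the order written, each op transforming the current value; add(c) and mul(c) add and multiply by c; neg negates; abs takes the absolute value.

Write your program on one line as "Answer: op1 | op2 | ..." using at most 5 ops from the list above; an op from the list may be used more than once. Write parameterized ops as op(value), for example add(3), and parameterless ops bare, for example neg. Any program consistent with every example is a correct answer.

abs | neg | add(-7) | neg | mul(-4)

Check, running the answer program on each example:
  -34 -> 34 -> -34 -> -41 -> 41 -> -164
  -3 -> 3 -> -3 -> -10 -> 10 -> -40
  -45 -> 45 -> -45 -> -52 -> 52 -> -208
  28 -> 28 -> -28 -> -35 -> 35 -> -140
  10 -> 10 -> -10 -> -17 -> 17 -> -68
  1 -> 1 -> -1 -> -8 -> 8 -> -32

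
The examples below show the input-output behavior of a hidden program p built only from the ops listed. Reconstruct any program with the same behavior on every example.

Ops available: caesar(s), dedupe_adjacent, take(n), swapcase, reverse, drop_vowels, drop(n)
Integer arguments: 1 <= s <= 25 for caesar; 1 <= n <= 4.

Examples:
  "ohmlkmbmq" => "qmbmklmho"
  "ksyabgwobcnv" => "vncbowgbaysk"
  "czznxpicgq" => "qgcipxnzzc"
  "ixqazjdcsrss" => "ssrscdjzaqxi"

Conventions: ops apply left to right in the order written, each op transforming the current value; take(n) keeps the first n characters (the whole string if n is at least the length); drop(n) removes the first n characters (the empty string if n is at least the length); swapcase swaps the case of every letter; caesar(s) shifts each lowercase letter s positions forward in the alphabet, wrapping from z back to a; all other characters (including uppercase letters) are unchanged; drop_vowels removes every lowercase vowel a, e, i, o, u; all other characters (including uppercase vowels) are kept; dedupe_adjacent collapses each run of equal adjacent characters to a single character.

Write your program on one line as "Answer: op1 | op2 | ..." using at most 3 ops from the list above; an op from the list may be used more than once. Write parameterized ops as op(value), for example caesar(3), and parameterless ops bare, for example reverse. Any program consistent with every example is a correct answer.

swapcase | reverse | swapcase

Check, running the answer program on each example:
  "ohmlkmbmq" -> "OHMLKMBMQ" -> "QMBMKLMHO" -> "qmbmklmho"
  "ksyabgwobcnv" -> "KSYABGWOBCNV" -> "VNCBOWGBAYSK" -> "vncbowgbaysk"
  "czznxpicgq" -> "CZZNXPICGQ" -> "QGCIPXNZZC" -> "qgcipxnzzc"
  "ixqazjdcsrss" -> "IXQAZJDCSRSS" -> "SSRSCDJZAQXI" -> "ssrscdjzaqxi"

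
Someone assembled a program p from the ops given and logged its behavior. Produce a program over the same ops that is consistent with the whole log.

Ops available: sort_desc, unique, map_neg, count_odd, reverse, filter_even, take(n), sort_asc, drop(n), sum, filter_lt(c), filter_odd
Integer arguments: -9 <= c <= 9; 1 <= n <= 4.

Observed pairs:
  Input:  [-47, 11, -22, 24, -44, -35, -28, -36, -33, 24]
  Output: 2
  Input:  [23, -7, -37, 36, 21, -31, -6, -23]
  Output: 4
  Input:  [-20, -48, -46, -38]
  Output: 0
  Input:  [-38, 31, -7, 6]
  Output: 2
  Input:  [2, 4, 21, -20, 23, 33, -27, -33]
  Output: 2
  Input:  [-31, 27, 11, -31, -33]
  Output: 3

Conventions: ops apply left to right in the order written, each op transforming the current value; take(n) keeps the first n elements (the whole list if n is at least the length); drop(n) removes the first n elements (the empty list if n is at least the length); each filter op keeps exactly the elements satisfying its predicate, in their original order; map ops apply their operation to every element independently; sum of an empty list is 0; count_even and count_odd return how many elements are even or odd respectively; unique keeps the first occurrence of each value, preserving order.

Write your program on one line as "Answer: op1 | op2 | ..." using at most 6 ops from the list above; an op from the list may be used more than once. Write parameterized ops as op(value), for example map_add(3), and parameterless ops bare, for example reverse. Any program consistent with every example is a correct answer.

sort_asc | take(4) | unique | reverse | count_odd

Check, running the answer program on each example:
  [-47, 11, -22, 24, -44, -35, -28, -36, -33, 24] -> [-47, -44, -36, -35, -33, -28, -22, 11, 24, 24] -> [-47, -44, -36, -35] -> [-47, -44, -36, -35] -> [-35, -36, -44, -47] -> 2
  [23, -7, -37, 36, 21, -31, -6, -23] -> [-37, -31, -23, -7, -6, 21, 23, 36] -> [-37, -31, -23, -7] -> [-37, -31, -23, -7] -> [-7, -23, -31, -37] -> 4
  [-20, -48, -46, -38] -> [-48, -46, -38, -20] -> [-48, -46, -38, -20] -> [-48, -46, -38, -20] -> [-20, -38, -46, -48] -> 0
  [-38, 31, -7, 6] -> [-38, -7, 6, 31] -> [-38, -7, 6, 31] -> [-38, -7, 6, 31] -> [31, 6, -7, -38] -> 2
  [2, 4, 21, -20, 23, 33, -27, -33] -> [-33, -27, -20, 2, 4, 21, 23, 33] -> [-33, -27, -20, 2] -> [-33, -27, -20, 2] -> [2, -20, -27, -33] -> 2
  [-31, 27, 11, -31, -33] -> [-33, -31, -31, 11, 27] -> [-33, -31, -31, 11] -> [-33, -31, 11] -> [11, -31, -33] -> 3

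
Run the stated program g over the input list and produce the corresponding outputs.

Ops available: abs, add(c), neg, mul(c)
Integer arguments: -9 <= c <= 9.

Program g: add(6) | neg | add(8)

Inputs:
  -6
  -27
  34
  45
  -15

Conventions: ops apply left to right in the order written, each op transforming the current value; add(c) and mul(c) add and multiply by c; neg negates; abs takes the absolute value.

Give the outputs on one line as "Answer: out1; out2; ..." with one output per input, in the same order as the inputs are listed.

Execution, op by op:
  -6 -> 0 -> 0 -> 8
  -27 -> -21 -> 21 -> 29
  34 -> 40 -> -40 -> -32
  45 -> 51 -> -51 -> -43
  -15 -> -9 -> 9 -> 17

8; 29; -32; -43; 17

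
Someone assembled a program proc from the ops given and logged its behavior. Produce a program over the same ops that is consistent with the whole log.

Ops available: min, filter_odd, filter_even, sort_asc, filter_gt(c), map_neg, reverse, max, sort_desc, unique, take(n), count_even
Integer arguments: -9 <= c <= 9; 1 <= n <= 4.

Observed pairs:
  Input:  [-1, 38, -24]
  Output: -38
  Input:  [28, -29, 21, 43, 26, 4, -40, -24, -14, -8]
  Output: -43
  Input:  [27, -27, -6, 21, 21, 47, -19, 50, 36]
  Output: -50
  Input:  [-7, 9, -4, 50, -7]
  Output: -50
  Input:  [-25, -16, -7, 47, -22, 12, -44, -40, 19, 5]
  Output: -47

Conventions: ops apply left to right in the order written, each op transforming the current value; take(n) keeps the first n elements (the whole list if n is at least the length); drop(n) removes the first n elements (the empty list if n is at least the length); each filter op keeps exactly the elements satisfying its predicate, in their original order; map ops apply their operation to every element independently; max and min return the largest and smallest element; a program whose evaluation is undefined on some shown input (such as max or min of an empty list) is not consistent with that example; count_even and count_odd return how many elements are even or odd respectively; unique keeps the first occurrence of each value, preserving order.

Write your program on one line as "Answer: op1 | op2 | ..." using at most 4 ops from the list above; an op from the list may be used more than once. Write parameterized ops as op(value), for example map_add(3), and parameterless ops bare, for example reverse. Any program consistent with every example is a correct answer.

filter_gt(-6) | map_neg | min

Check, running the answer program on each example:
  [-1, 38, -24] -> [-1, 38] -> [1, -38] -> -38
  [28, -29, 21, 43, 26, 4, -40, -24, -14, -8] -> [28, 21, 43, 26, 4] -> [-28, -21, -43, -26, -4] -> -43
  [27, -27, -6, 21, 21, 47, -19, 50, 36] -> [27, 21, 21, 47, 50, 36] -> [-27, -21, -21, -47, -50, -36] -> -50
  [-7, 9, -4, 50, -7] -> [9, -4, 50] -> [-9, 4, -50] -> -50
  [-25, -16, -7, 47, -22, 12, -44, -40, 19, 5] -> [47, 12, 19, 5] -> [-47, -12, -19, -5] -> -47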